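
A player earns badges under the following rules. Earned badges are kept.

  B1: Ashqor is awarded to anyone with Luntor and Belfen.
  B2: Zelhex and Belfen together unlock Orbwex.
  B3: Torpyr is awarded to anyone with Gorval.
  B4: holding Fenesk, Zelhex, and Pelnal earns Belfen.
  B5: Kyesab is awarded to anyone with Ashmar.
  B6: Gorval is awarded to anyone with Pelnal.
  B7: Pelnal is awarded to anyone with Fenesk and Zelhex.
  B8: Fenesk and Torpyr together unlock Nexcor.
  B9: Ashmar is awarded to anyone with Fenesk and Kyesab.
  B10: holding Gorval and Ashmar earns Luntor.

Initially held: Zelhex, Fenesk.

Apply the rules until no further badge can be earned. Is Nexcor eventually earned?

Yes

With Fenesk and Zelhex, Pelnal is earned (B7).
With Pelnal, Gorval is earned (B6).
With Gorval, Torpyr is earned (B3).
With Fenesk and Torpyr, Nexcor is earned (B8).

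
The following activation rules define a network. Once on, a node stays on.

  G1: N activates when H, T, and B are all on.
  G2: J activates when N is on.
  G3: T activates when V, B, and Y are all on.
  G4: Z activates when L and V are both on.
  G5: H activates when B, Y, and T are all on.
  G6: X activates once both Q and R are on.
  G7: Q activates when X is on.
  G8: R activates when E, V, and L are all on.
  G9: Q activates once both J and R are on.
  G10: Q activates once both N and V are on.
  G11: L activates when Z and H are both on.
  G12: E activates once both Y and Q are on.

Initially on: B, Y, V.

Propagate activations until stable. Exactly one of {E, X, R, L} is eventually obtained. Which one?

G3: V, B, and Y on → T on.
G5: B, Y, and T on → H on.
H, T, and B are on, so N activates (G1).
N and V are on, so Q activates (G10).
Y and Q are on, so E activates (G12).
L would need Z and H (G11), but Z never turns on. X would need Q and R (G6), but R never turns on. R would need E, V, and L (G8), but L never turns on.

E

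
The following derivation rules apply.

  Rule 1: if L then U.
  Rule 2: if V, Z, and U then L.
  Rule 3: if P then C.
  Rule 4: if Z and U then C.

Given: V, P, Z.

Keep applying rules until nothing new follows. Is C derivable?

P holds, so C follows (Rule 3).

Yes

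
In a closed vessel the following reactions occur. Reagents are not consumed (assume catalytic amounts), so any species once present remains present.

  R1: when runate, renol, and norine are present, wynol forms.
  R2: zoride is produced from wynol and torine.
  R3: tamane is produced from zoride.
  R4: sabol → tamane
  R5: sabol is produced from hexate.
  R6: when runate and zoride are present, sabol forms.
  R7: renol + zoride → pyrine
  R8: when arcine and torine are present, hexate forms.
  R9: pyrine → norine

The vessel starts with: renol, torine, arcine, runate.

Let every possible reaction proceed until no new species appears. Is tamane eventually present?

arcine and torine present → hexate forms (R8).
hexate present → sabol forms (R5).
sabol present → tamane forms (R4).

Yes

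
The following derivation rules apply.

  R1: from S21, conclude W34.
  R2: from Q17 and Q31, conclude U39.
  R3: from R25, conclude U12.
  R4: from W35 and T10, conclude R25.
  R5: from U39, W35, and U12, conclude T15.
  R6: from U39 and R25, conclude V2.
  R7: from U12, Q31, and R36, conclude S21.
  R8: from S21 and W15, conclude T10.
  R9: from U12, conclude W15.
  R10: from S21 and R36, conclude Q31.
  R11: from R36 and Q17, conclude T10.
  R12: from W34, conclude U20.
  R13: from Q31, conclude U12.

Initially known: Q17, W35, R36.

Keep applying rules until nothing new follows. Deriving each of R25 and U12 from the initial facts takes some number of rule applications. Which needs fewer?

R25: R36 and Q17 hold, so T10 follows (R11). W35 and T10 hold, so R25 follows (R4). [2 rule applications]
U12: R36 and Q17 hold, so T10 follows (R11). From W35 and T10, R4 gives R25. R25 holds, so U12 follows (R3). [3 rule applications]
R25 needs fewer.

R25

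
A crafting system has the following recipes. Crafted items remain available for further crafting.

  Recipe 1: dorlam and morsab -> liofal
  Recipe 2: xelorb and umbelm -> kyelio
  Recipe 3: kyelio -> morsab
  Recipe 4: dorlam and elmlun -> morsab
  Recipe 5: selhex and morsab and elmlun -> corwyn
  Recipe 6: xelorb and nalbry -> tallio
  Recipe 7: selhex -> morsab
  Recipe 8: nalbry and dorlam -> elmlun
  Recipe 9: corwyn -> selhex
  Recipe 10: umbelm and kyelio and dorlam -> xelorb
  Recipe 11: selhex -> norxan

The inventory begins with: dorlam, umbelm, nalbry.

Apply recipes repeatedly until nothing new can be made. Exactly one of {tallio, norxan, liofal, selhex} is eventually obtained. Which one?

nalbry and dorlam -> elmlun (Recipe 8).
Using Recipe 4, dorlam and elmlun make morsab.
dorlam and morsab -> liofal (Recipe 1).
selhex would need corwyn (Recipe 9), but corwyn is never obtained. norxan would need selhex (Recipe 11), but selhex is never obtained. tallio would need xelorb and nalbry (Recipe 6), but xelorb is never obtained.

liofal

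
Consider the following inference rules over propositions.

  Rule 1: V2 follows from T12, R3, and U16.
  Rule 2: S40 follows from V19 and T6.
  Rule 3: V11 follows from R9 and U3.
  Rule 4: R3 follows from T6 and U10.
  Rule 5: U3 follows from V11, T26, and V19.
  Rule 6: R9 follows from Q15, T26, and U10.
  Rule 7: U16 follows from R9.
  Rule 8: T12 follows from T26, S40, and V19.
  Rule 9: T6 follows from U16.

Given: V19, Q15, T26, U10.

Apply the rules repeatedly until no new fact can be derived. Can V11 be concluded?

V11 would need R9 and U3 (Rule 3), but U3 is never established.

No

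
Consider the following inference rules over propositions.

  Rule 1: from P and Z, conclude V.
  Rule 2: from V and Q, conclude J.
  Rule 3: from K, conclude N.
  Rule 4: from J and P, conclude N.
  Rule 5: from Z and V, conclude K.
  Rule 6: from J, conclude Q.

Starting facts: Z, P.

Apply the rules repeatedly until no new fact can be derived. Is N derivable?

From P and Z, Rule 1 gives V.
Z and V hold, so K follows (Rule 5).
From K, Rule 3 gives N.

Yes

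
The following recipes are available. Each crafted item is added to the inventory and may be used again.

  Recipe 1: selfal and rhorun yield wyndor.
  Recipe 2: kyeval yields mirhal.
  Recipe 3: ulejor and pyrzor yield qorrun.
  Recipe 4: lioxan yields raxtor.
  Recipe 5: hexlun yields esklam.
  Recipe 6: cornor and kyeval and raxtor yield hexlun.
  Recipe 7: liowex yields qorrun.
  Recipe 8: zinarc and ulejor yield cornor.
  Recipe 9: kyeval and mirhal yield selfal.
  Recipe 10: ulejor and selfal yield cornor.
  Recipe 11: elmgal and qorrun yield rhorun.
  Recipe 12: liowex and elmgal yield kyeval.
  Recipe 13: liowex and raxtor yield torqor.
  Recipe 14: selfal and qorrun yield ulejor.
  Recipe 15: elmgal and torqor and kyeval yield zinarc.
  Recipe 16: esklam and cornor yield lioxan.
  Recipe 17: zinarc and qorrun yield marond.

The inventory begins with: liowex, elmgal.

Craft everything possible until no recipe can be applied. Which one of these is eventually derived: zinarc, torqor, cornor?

cornor

Using Recipe 12, liowex and elmgal make kyeval.
Using Recipe 7, liowex makes qorrun.
Using Recipe 2, kyeval makes mirhal.
kyeval and mirhal → selfal (Recipe 9).
Using Recipe 14, selfal and qorrun make ulejor.
Using Recipe 10, ulejor and selfal make cornor.
torqor would need liowex and raxtor (Recipe 13), but raxtor is never obtained. zinarc would need elmgal, torqor, and kyeval (Recipe 15), but torqor is never obtained.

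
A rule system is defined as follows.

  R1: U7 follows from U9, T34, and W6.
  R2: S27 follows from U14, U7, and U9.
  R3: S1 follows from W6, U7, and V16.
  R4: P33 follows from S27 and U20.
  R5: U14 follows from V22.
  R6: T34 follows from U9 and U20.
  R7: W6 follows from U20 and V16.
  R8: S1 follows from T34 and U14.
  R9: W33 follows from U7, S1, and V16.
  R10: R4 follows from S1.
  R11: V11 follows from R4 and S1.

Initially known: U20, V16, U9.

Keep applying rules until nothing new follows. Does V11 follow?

U9 and U20 hold, so T34 follows (R6).
U20 and V16 hold, so W6 follows (R7).
U9, T34, and W6 hold, so U7 follows (R1).
W6, U7, and V16 hold, so S1 follows (R3).
S1 holds, so R4 follows (R10).
From R4 and S1, R11 gives V11.

Yes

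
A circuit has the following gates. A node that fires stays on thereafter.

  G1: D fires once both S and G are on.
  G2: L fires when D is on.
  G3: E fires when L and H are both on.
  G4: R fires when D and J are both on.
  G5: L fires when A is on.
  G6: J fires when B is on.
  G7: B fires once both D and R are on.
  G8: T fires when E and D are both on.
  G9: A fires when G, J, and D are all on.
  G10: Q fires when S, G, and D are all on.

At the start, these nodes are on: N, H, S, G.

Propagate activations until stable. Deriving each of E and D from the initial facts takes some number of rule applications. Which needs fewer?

D

D: G1: S and G on → D on. [1 rule application]
E: S and G are on, so D fires (G1). G2: D on → L on. G3: L and H on → E on. [3 rule applications]
D needs fewer.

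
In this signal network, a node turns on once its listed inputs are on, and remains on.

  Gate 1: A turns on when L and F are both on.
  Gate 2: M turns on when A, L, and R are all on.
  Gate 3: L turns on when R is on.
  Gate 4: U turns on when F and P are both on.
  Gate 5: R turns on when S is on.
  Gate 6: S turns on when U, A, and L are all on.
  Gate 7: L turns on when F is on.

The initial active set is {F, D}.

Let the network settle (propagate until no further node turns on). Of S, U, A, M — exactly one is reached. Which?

F is on, so L turns on (Gate 7).
Gate 1: L and F on → A on.
S would need U, A, and L (Gate 6), but U never turns on. M would need A, L, and R (Gate 2), but R never turns on. U would need F and P (Gate 4), but P never turns on.

A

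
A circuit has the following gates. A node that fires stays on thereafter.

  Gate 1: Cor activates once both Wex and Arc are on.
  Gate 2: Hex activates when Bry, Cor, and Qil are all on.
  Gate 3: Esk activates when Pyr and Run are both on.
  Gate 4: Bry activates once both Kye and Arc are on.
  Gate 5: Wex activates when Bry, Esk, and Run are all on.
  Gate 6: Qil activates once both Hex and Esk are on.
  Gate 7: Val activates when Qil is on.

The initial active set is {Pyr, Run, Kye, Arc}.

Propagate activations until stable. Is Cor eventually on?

Kye and Arc are on, so Bry activates (Gate 4).
Gate 3: Pyr and Run on → Esk on.
Gate 5: Bry, Esk, and Run on → Wex on.
Gate 1: Wex and Arc on → Cor on.

Yes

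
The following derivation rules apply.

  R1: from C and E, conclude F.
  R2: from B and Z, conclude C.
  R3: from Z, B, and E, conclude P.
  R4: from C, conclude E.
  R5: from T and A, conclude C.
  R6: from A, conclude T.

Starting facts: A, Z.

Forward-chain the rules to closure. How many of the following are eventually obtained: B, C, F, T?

A holds, so T follows (R6).
T and A hold, so C follows (R5).
C holds, so E follows (R4).
From C and E, R1 gives F.
No rule produces B, and it is not given.
C: reached.
F: reached.
T: reached.
Reached: C, F, and T — 3 of the 4.

3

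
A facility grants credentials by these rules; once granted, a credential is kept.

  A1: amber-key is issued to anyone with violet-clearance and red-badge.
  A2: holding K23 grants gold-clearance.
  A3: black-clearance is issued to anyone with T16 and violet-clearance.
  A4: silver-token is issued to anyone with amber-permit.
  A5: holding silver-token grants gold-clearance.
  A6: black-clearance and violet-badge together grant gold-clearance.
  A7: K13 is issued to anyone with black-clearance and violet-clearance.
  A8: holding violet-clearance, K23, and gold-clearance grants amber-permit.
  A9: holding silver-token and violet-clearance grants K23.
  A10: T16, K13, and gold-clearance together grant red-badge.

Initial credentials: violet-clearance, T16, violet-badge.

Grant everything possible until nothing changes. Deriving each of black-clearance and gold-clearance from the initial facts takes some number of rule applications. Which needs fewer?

black-clearance

black-clearance: Holding T16 and violet-clearance grants black-clearance (A3). [1 rule application]
gold-clearance: Holding T16 and violet-clearance grants black-clearance (A3). Holding black-clearance and violet-badge grants gold-clearance (A6). [2 rule applications]
black-clearance needs fewer.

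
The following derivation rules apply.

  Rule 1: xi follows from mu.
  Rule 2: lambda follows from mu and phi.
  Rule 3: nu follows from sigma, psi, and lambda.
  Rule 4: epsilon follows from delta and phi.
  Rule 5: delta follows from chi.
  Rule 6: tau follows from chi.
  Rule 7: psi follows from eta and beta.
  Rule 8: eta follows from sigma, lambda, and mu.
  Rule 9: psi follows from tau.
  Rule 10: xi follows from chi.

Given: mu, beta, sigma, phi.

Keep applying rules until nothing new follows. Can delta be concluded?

No

delta would need chi (Rule 5), but chi is never established.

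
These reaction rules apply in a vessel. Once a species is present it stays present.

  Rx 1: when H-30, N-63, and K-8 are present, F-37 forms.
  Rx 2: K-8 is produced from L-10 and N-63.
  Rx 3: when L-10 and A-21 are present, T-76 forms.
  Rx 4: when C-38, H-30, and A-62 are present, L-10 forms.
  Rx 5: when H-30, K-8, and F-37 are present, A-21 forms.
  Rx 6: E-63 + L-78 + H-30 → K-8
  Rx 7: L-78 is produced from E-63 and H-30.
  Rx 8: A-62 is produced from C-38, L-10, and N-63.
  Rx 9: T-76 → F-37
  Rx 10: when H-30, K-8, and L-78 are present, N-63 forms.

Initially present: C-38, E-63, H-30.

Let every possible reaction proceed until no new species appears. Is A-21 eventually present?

E-63 and H-30 present → L-78 forms (Rx 7).
E-63, L-78, and H-30 present → K-8 forms (Rx 6).
H-30, K-8, and L-78 present → N-63 forms (Rx 10).
H-30, N-63, and K-8 present → F-37 forms (Rx 1).
H-30, K-8, and F-37 present → A-21 forms (Rx 5).

Yes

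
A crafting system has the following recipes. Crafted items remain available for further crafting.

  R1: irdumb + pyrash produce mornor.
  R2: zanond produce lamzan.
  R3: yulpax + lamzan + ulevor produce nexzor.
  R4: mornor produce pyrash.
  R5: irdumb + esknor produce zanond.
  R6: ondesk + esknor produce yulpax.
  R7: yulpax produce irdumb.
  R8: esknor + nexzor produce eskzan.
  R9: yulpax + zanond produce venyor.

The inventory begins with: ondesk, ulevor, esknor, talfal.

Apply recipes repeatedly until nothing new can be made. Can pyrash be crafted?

No

pyrash would need mornor (R4), but mornor is never obtained.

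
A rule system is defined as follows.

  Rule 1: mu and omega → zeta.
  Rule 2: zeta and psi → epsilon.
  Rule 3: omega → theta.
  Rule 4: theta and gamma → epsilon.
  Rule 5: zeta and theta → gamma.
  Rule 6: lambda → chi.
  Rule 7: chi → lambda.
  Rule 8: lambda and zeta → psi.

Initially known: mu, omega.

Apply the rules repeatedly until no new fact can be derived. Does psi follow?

psi would need lambda and zeta (Rule 8), but lambda is never established.

No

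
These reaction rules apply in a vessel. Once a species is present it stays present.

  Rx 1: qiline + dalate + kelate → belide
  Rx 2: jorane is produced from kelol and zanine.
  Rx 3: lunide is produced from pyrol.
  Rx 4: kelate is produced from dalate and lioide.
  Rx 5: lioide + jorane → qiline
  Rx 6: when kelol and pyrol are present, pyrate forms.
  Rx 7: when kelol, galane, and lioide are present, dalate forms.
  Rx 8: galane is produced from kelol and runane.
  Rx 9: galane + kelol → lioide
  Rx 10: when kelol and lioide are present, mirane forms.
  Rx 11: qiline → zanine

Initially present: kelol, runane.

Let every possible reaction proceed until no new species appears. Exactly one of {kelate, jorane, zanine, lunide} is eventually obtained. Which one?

kelol and runane present → galane forms (Rx 8).
galane and kelol present → lioide forms (Rx 9).
kelol, galane, and lioide present → dalate forms (Rx 7).
dalate and lioide present → kelate forms (Rx 4).
zanine would need qiline (Rx 11), but qiline never forms. jorane would need kelol and zanine (Rx 2), but zanine never forms. lunide would need pyrol (Rx 3), but pyrol never forms.

kelate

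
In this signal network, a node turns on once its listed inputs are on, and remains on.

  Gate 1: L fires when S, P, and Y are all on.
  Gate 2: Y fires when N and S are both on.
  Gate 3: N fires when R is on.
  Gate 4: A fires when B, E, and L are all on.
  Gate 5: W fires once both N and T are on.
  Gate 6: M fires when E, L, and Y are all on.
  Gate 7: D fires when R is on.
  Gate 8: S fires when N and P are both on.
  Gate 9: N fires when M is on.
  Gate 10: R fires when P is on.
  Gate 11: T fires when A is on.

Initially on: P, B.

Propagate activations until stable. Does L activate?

Yes

Gate 10: P on → R on.
Gate 3: R on → N on.
N and P are on, so S fires (Gate 8).
N and S are on, so Y fires (Gate 2).
Gate 1: S, P, and Y on → L on.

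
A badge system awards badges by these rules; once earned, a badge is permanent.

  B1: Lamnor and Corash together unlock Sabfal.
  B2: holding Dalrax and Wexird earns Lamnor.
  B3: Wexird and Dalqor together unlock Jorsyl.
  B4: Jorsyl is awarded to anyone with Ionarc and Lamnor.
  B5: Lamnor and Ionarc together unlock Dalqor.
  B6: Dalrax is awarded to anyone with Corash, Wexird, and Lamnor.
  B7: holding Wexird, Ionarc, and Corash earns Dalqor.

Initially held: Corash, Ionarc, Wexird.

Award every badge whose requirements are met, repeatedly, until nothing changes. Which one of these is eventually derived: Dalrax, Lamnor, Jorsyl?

With Wexird, Ionarc, and Corash, Dalqor is earned (B7).
With Wexird and Dalqor, Jorsyl is earned (B3).
Dalrax would need Corash, Wexird, and Lamnor (B6), but Lamnor is never earned. Lamnor would need Dalrax and Wexird (B2), but Dalrax is never earned.

Jorsyl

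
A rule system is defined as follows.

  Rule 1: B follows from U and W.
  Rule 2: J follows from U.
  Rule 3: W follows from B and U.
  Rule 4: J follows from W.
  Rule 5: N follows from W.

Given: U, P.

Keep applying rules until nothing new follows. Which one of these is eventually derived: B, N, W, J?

U holds, so J follows (Rule 2).
B would need U and W (Rule 1), but W is never established. N would need W (Rule 5), but W is never established. W would need B and U (Rule 3), but B is never established.

J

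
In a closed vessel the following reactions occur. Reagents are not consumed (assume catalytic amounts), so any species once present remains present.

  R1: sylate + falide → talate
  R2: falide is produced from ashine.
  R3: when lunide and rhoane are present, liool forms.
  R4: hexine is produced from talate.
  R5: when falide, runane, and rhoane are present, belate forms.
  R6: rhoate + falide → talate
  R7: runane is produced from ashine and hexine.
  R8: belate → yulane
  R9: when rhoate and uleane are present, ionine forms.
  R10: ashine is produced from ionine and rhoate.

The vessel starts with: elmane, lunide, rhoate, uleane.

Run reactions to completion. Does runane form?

rhoate and uleane present → ionine forms (R9).
ionine and rhoate present → ashine forms (R10).
ashine present → falide forms (R2).
rhoate and falide present → talate forms (R6).
talate present → hexine forms (R4).
ashine and hexine present → runane forms (R7).

Yes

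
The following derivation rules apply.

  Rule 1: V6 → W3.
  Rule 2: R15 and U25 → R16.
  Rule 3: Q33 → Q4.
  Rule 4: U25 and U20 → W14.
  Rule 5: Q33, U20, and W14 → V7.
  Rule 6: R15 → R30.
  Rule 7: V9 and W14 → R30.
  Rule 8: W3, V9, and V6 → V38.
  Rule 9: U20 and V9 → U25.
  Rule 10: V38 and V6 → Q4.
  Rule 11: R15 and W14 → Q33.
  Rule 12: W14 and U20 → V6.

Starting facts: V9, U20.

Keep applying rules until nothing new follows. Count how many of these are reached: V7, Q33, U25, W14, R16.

2

U20 and V9 hold, so U25 follows (Rule 9).
From U25 and U20, Rule 4 gives W14.
V7 would need Q33, U20, and W14 (Rule 5), but Q33 is never established.
Q33 would need R15 and W14 (Rule 11), but R15 is never established.
U25: reached.
W14: reached.
R16 would need R15 and U25 (Rule 2), but R15 is never established.
Reached: U25 and W14 — 2 of the 5.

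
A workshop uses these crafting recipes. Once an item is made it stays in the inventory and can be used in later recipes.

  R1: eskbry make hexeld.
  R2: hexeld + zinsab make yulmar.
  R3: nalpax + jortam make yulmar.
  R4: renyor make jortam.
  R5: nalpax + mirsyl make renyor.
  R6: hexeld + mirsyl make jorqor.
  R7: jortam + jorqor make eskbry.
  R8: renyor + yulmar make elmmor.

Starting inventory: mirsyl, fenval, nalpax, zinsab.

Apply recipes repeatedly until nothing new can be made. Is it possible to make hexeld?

hexeld would need eskbry (R1), but eskbry is never obtained.

No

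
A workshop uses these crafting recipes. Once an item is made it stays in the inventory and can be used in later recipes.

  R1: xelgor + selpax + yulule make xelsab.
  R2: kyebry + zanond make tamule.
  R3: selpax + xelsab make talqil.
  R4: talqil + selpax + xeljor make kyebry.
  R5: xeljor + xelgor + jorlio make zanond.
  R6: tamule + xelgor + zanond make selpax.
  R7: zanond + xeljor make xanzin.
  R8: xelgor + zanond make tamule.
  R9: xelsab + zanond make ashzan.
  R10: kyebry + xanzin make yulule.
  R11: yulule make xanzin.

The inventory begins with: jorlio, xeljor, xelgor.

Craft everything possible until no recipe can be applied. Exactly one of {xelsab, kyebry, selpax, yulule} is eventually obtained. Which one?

selpax

Using R5, xeljor, xelgor, and jorlio make zanond.
xelgor + zanond → tamule (R8).
tamule + xelgor + zanond → selpax (R6).
yulule would need kyebry and xanzin (R10), but kyebry is never obtained. xelsab would need xelgor, selpax, and yulule (R1), but yulule is never obtained. kyebry would need talqil, selpax, and xeljor (R4), but talqil is never obtained.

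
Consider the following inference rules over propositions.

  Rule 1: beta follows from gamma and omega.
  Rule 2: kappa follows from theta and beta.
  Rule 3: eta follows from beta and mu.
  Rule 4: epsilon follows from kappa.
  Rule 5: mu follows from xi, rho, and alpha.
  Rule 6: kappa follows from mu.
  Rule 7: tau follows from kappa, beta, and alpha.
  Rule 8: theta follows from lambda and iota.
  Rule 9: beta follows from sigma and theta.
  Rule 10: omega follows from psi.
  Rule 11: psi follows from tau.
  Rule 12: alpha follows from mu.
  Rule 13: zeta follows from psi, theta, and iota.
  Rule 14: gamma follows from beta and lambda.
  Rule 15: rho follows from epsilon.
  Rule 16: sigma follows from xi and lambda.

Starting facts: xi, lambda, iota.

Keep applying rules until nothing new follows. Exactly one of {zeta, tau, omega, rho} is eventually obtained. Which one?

rho

From xi and lambda, Rule 16 gives sigma.
lambda and iota hold, so theta follows (Rule 8).
From sigma and theta, Rule 9 gives beta.
From theta and beta, Rule 2 gives kappa.
From kappa, Rule 4 gives epsilon.
From epsilon, Rule 15 gives rho.
zeta would need psi, theta, and iota (Rule 13), but psi is never established. tau would need kappa, beta, and alpha (Rule 7), but alpha is never established. omega would need psi (Rule 10), but psi is never established.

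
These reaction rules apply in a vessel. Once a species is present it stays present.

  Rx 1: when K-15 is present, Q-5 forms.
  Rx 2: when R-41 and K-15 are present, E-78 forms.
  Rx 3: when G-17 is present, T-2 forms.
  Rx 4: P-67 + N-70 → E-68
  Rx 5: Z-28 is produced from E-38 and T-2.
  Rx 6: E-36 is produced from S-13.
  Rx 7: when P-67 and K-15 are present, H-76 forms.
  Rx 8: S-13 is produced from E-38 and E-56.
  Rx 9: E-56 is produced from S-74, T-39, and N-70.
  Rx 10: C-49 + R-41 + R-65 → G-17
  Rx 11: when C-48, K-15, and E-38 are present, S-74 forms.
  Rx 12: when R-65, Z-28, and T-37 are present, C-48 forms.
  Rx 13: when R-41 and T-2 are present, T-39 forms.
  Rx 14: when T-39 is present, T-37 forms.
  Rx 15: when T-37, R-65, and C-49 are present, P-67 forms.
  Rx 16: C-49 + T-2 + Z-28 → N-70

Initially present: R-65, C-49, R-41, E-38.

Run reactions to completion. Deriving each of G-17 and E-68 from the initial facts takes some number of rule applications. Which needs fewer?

G-17: C-49, R-41, and R-65 present → G-17 forms (Rx 10). [1 rule application]
E-68: C-49, R-41, and R-65 present → G-17 forms (Rx 10). G-17 present → T-2 forms (Rx 3). E-38 and T-2 present → Z-28 forms (Rx 5). R-41 and T-2 present → T-39 forms (Rx 13). T-39 present → T-37 forms (Rx 14). C-49, T-2, and Z-28 present → N-70 forms (Rx 16). T-37, R-65, and C-49 present → P-67 forms (Rx 15). P-67 and N-70 present → E-68 forms (Rx 4). [8 rule applications]
G-17 needs fewer.

G-17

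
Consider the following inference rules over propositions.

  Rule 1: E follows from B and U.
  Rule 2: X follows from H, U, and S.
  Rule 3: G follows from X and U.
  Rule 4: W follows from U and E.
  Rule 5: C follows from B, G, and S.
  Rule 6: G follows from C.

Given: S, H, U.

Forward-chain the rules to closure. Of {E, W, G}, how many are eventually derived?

H, U, and S hold, so X follows (Rule 2).
X and U hold, so G follows (Rule 3).
E would need B and U (Rule 1), but B is never established.
W would need U and E (Rule 4), but E is never established.
G: reached.
Reached: G — 1 of the 3.

1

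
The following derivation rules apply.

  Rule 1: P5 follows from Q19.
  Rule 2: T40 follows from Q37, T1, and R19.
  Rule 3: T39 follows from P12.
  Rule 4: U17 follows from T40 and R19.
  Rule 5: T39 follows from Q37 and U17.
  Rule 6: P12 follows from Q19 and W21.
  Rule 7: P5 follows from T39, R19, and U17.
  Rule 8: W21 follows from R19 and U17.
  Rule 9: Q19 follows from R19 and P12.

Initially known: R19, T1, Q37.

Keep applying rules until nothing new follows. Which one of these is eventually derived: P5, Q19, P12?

P5

From Q37, T1, and R19, Rule 2 gives T40.
T40 and R19 hold, so U17 follows (Rule 4).
Q37 and U17 hold, so T39 follows (Rule 5).
T39, R19, and U17 hold, so P5 follows (Rule 7).
P12 would need Q19 and W21 (Rule 6), but Q19 is never established. Q19 would need R19 and P12 (Rule 9), but P12 is never established.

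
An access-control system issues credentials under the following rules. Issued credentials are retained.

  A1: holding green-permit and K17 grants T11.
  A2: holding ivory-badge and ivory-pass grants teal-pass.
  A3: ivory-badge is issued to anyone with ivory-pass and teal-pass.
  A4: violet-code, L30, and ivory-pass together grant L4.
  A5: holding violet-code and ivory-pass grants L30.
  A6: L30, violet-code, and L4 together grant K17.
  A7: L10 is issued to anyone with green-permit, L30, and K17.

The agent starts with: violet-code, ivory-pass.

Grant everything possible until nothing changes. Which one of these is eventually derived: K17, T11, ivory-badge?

Holding violet-code and ivory-pass grants L30 (A5).
Holding violet-code, L30, and ivory-pass grants L4 (A4).
Holding L30, violet-code, and L4 grants K17 (A6).
T11 would need green-permit and K17 (A1), but green-permit is never granted. ivory-badge would need ivory-pass and teal-pass (A3), but teal-pass is never granted.

K17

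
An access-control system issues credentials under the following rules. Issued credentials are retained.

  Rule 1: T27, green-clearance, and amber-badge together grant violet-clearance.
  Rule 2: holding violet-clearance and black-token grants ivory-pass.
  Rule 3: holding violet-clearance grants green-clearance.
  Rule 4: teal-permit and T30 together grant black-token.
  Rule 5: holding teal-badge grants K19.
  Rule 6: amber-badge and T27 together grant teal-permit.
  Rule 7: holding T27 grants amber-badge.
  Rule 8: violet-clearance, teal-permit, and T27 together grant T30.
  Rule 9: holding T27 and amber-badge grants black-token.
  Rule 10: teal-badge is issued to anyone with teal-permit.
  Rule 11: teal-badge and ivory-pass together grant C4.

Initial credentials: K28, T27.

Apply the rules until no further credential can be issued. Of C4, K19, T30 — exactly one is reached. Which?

K19

Holding T27 grants amber-badge (Rule 7).
Holding amber-badge and T27 grants teal-permit (Rule 6).
Holding teal-permit grants teal-badge (Rule 10).
Holding teal-badge grants K19 (Rule 5).
T30 would need violet-clearance, teal-permit, and T27 (Rule 8), but violet-clearance is never granted. C4 would need teal-badge and ivory-pass (Rule 11), but ivory-pass is never granted.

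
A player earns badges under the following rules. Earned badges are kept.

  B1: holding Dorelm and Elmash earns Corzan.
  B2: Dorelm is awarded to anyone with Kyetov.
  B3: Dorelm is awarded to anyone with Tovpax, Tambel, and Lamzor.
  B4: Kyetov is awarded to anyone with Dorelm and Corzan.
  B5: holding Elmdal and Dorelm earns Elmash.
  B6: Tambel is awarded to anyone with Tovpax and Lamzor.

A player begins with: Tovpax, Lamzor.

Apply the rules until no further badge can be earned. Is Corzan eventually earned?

No

Corzan would need Dorelm and Elmash (B1), but Elmash is never earned.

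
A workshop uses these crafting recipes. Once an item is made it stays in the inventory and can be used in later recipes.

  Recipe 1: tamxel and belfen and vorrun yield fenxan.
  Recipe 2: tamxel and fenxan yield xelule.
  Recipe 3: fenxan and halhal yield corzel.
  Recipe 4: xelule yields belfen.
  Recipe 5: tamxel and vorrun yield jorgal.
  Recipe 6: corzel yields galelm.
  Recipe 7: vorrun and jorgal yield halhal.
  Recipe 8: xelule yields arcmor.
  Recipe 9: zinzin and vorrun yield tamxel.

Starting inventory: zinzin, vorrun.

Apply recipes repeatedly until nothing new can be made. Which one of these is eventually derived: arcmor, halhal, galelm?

halhal

zinzin and vorrun → tamxel (Recipe 9).
tamxel and vorrun → jorgal (Recipe 5).
Using Recipe 7, vorrun and jorgal make halhal.
galelm would need corzel (Recipe 6), but corzel is never obtained. arcmor would need xelule (Recipe 8), but xelule is never obtained.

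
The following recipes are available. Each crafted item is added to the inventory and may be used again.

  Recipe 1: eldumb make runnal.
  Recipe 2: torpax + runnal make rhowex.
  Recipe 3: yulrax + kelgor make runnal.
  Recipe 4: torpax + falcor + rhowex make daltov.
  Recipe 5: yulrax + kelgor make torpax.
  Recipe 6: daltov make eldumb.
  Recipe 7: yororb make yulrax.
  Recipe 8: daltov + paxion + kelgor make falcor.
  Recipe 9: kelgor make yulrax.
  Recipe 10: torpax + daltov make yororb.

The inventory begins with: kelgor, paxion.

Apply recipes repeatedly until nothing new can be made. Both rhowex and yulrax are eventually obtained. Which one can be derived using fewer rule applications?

yulrax: kelgor → yulrax (Recipe 9). [1 rule application]
rhowex: kelgor → yulrax (Recipe 9). Using Recipe 3, yulrax and kelgor make runnal. Using Recipe 5, yulrax and kelgor make torpax. Using Recipe 2, torpax and runnal make rhowex. [4 rule applications]
yulrax needs fewer.

yulrax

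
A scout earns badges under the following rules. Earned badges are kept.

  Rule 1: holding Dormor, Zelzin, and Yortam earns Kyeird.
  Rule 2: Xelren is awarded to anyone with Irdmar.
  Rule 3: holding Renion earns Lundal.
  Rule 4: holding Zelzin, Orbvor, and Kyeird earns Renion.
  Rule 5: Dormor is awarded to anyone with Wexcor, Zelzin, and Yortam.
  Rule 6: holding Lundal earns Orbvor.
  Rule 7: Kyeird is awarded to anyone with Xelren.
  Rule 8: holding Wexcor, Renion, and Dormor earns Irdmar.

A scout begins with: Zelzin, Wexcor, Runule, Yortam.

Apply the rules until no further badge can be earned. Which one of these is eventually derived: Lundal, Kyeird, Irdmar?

With Wexcor, Zelzin, and Yortam, Dormor is earned (Rule 5).
With Dormor, Zelzin, and Yortam, Kyeird is earned (Rule 1).
Irdmar would need Wexcor, Renion, and Dormor (Rule 8), but Renion is never earned. Lundal would need Renion (Rule 3), but Renion is never earned.

Kyeird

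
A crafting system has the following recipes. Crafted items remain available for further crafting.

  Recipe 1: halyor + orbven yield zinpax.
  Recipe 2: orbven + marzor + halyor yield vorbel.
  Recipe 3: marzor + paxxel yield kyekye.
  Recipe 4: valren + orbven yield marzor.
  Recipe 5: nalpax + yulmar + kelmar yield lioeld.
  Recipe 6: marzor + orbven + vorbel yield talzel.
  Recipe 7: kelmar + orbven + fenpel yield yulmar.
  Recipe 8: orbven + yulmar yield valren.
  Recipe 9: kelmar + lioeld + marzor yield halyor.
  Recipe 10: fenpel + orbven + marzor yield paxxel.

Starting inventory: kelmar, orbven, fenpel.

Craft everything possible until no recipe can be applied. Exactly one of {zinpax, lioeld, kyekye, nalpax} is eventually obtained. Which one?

kelmar + orbven + fenpel → yulmar (Recipe 7).
Using Recipe 8, orbven and yulmar make valren.
Using Recipe 4, valren and orbven make marzor.
Using Recipe 10, fenpel, orbven, and marzor make paxxel.
marzor + paxxel → kyekye (Recipe 3).
lioeld would need nalpax, yulmar, and kelmar (Recipe 5), but nalpax is never obtained. No rule produces nalpax, and it is not given. zinpax would need halyor and orbven (Recipe 1), but halyor is never obtained.

kyekye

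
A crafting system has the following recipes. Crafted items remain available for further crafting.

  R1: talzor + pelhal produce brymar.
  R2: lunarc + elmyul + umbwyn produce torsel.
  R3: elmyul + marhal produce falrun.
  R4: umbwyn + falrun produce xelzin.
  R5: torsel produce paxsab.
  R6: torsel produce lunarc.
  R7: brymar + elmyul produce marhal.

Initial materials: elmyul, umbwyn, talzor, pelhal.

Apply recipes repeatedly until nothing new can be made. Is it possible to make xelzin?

Yes

talzor + pelhal → brymar (R1).
Using R7, brymar and elmyul make marhal.
elmyul + marhal → falrun (R3).
umbwyn + falrun → xelzin (R4).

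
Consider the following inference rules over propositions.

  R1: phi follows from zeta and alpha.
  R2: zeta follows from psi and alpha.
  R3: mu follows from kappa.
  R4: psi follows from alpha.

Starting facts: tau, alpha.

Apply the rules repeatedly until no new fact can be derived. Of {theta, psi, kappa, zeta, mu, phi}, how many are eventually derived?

From alpha, R4 gives psi.
psi and alpha hold, so zeta follows (R2).
From zeta and alpha, R1 gives phi.
No rule produces theta, and it is not given.
psi: reached.
No rule produces kappa, and it is not given.
zeta: reached.
mu would need kappa (R3), but kappa is never established.
phi: reached.
Reached: psi, zeta, and phi — 3 of the 6.

3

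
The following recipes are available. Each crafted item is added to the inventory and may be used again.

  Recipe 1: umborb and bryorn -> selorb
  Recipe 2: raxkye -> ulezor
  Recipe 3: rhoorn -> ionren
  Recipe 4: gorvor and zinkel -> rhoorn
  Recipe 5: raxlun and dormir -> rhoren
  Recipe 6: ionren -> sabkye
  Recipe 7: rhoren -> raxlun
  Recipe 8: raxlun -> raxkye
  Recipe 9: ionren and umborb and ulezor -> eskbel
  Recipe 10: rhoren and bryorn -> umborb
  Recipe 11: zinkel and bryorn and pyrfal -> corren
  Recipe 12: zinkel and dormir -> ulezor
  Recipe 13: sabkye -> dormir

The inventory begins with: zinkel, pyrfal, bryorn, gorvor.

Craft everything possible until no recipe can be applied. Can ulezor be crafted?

Using Recipe 4, gorvor and zinkel make rhoorn.
Using Recipe 3, rhoorn makes ionren.
ionren -> sabkye (Recipe 6).
Using Recipe 13, sabkye makes dormir.
zinkel and dormir -> ulezor (Recipe 12).

Yes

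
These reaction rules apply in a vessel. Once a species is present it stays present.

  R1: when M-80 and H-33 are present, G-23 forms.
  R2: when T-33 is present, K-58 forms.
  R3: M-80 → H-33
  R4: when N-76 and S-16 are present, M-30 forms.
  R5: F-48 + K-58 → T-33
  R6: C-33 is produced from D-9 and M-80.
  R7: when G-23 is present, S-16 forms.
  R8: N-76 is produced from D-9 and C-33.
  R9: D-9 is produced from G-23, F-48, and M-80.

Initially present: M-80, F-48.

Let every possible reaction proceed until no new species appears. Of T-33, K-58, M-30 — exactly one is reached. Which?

M-30

M-80 present → H-33 forms (R3).
M-80 and H-33 present → G-23 forms (R1).
G-23, F-48, and M-80 present → D-9 forms (R9).
G-23 present → S-16 forms (R7).
D-9 and M-80 present → C-33 forms (R6).
D-9 and C-33 present → N-76 forms (R8).
N-76 and S-16 present → M-30 forms (R4).
K-58 would need T-33 (R2), but T-33 never forms. T-33 would need F-48 and K-58 (R5), but K-58 never forms.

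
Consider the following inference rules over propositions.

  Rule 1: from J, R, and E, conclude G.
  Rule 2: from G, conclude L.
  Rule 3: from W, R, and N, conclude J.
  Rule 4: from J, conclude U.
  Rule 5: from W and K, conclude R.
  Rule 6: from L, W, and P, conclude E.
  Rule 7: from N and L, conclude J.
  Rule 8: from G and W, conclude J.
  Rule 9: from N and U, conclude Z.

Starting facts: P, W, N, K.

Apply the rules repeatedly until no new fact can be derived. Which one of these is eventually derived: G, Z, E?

Z

From W and K, Rule 5 gives R.
W, R, and N hold, so J follows (Rule 3).
From J, Rule 4 gives U.
N and U hold, so Z follows (Rule 9).
E would need L, W, and P (Rule 6), but L is never established. G would need J, R, and E (Rule 1), but E is never established.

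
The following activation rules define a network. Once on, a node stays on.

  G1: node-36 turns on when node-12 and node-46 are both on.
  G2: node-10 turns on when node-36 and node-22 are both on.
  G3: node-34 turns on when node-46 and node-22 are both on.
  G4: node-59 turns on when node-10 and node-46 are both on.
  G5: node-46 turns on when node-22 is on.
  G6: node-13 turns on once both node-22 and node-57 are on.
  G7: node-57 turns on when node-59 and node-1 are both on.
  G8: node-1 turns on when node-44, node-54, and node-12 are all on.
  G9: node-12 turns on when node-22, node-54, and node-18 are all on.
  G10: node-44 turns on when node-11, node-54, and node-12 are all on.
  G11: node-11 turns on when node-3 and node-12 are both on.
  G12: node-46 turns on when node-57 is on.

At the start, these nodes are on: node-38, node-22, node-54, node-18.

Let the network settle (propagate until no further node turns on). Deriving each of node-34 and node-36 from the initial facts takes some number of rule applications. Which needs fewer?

node-34

node-34: G5: node-22 on → node-46 on. G3: node-46 and node-22 on → node-34 on. [2 rule applications]
node-36: G5: node-22 on → node-46 on. G9: node-22, node-54, and node-18 on → node-12 on. G1: node-12 and node-46 on → node-36 on. [3 rule applications]
node-34 needs fewer.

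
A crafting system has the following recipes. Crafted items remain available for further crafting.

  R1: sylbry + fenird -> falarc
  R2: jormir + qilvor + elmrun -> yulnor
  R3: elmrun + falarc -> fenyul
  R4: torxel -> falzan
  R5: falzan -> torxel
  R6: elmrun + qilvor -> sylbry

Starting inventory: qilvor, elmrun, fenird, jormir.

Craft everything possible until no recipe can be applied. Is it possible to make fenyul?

elmrun + qilvor -> sylbry (R6).
Using R1, sylbry and fenird make falarc.
elmrun + falarc -> fenyul (R3).

Yes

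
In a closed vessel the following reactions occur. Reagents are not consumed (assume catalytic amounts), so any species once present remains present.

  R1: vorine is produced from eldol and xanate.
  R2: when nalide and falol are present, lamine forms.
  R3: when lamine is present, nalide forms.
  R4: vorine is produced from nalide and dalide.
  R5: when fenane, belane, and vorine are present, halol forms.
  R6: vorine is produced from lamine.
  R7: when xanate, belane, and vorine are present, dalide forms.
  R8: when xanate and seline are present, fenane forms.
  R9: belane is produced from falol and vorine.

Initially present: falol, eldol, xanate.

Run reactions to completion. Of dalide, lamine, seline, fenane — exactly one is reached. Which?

eldol and xanate present → vorine forms (R1).
falol and vorine present → belane forms (R9).
xanate, belane, and vorine present → dalide forms (R7).
lamine would need nalide and falol (R2), but nalide never forms. fenane would need xanate and seline (R8), but seline never forms. No rule produces seline, and it is not given.

dalide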